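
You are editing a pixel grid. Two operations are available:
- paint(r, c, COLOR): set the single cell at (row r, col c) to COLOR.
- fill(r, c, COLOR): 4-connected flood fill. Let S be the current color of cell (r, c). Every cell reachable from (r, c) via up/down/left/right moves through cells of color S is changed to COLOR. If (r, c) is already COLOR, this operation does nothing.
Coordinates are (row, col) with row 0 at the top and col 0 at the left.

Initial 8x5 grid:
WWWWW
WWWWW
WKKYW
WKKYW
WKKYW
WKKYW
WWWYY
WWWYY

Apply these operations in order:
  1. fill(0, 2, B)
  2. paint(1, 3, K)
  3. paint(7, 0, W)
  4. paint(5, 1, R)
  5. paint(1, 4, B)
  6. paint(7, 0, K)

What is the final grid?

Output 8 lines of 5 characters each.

After op 1 fill(0,2,B) [24 cells changed]:
BBBBB
BBBBB
BKKYB
BKKYB
BKKYB
BKKYB
BBBYY
BBBYY
After op 2 paint(1,3,K):
BBBBB
BBBKB
BKKYB
BKKYB
BKKYB
BKKYB
BBBYY
BBBYY
After op 3 paint(7,0,W):
BBBBB
BBBKB
BKKYB
BKKYB
BKKYB
BKKYB
BBBYY
WBBYY
After op 4 paint(5,1,R):
BBBBB
BBBKB
BKKYB
BKKYB
BKKYB
BRKYB
BBBYY
WBBYY
After op 5 paint(1,4,B):
BBBBB
BBBKB
BKKYB
BKKYB
BKKYB
BRKYB
BBBYY
WBBYY
After op 6 paint(7,0,K):
BBBBB
BBBKB
BKKYB
BKKYB
BKKYB
BRKYB
BBBYY
KBBYY

Answer: BBBBB
BBBKB
BKKYB
BKKYB
BKKYB
BRKYB
BBBYY
KBBYY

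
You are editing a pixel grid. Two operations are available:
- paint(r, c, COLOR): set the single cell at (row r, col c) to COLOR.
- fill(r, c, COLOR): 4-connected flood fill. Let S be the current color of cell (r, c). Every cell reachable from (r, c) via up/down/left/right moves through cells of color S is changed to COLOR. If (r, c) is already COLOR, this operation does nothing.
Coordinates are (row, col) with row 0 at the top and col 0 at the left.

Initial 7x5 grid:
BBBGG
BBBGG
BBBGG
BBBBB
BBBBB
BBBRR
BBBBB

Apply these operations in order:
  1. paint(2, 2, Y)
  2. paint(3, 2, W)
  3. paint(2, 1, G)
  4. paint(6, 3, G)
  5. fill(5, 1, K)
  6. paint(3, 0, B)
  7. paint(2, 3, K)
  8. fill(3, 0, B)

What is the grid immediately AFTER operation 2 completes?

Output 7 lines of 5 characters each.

After op 1 paint(2,2,Y):
BBBGG
BBBGG
BBYGG
BBBBB
BBBBB
BBBRR
BBBBB
After op 2 paint(3,2,W):
BBBGG
BBBGG
BBYGG
BBWBB
BBBBB
BBBRR
BBBBB

Answer: BBBGG
BBBGG
BBYGG
BBWBB
BBBBB
BBBRR
BBBBB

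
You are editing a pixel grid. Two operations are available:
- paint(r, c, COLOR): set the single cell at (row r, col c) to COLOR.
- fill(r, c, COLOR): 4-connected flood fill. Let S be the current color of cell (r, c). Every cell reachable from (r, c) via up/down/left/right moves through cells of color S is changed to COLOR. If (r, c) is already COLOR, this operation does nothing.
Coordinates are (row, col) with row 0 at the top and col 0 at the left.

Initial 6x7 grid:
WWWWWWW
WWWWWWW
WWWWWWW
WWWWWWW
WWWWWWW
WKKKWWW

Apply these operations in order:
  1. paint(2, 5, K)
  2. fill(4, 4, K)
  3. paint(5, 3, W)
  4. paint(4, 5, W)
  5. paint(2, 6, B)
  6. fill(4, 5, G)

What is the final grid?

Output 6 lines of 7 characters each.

After op 1 paint(2,5,K):
WWWWWWW
WWWWWWW
WWWWWKW
WWWWWWW
WWWWWWW
WKKKWWW
After op 2 fill(4,4,K) [38 cells changed]:
KKKKKKK
KKKKKKK
KKKKKKK
KKKKKKK
KKKKKKK
KKKKKKK
After op 3 paint(5,3,W):
KKKKKKK
KKKKKKK
KKKKKKK
KKKKKKK
KKKKKKK
KKKWKKK
After op 4 paint(4,5,W):
KKKKKKK
KKKKKKK
KKKKKKK
KKKKKKK
KKKKKWK
KKKWKKK
After op 5 paint(2,6,B):
KKKKKKK
KKKKKKK
KKKKKKB
KKKKKKK
KKKKKWK
KKKWKKK
After op 6 fill(4,5,G) [1 cells changed]:
KKKKKKK
KKKKKKK
KKKKKKB
KKKKKKK
KKKKKGK
KKKWKKK

Answer: KKKKKKK
KKKKKKK
KKKKKKB
KKKKKKK
KKKKKGK
KKKWKKK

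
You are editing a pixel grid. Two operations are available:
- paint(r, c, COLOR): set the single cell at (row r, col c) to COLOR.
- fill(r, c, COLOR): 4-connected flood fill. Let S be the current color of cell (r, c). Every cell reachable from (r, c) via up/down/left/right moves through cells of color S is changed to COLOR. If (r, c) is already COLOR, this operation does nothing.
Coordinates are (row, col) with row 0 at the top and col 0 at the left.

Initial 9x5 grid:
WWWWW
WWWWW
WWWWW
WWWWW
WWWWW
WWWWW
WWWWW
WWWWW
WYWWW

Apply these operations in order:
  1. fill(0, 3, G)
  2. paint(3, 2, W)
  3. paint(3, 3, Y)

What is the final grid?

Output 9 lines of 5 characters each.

Answer: GGGGG
GGGGG
GGGGG
GGWYG
GGGGG
GGGGG
GGGGG
GGGGG
GYGGG

Derivation:
After op 1 fill(0,3,G) [44 cells changed]:
GGGGG
GGGGG
GGGGG
GGGGG
GGGGG
GGGGG
GGGGG
GGGGG
GYGGG
After op 2 paint(3,2,W):
GGGGG
GGGGG
GGGGG
GGWGG
GGGGG
GGGGG
GGGGG
GGGGG
GYGGG
After op 3 paint(3,3,Y):
GGGGG
GGGGG
GGGGG
GGWYG
GGGGG
GGGGG
GGGGG
GGGGG
GYGGG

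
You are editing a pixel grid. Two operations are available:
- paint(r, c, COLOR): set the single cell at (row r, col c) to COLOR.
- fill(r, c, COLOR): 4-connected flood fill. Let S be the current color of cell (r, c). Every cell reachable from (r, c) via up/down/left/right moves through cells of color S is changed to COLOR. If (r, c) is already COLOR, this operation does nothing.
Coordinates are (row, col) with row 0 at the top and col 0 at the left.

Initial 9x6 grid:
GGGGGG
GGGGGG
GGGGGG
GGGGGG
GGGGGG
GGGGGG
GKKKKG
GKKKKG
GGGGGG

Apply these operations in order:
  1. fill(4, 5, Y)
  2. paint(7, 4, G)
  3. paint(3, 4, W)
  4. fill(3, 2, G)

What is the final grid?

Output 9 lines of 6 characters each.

After op 1 fill(4,5,Y) [46 cells changed]:
YYYYYY
YYYYYY
YYYYYY
YYYYYY
YYYYYY
YYYYYY
YKKKKY
YKKKKY
YYYYYY
After op 2 paint(7,4,G):
YYYYYY
YYYYYY
YYYYYY
YYYYYY
YYYYYY
YYYYYY
YKKKKY
YKKKGY
YYYYYY
After op 3 paint(3,4,W):
YYYYYY
YYYYYY
YYYYYY
YYYYWY
YYYYYY
YYYYYY
YKKKKY
YKKKGY
YYYYYY
After op 4 fill(3,2,G) [45 cells changed]:
GGGGGG
GGGGGG
GGGGGG
GGGGWG
GGGGGG
GGGGGG
GKKKKG
GKKKGG
GGGGGG

Answer: GGGGGG
GGGGGG
GGGGGG
GGGGWG
GGGGGG
GGGGGG
GKKKKG
GKKKGG
GGGGGG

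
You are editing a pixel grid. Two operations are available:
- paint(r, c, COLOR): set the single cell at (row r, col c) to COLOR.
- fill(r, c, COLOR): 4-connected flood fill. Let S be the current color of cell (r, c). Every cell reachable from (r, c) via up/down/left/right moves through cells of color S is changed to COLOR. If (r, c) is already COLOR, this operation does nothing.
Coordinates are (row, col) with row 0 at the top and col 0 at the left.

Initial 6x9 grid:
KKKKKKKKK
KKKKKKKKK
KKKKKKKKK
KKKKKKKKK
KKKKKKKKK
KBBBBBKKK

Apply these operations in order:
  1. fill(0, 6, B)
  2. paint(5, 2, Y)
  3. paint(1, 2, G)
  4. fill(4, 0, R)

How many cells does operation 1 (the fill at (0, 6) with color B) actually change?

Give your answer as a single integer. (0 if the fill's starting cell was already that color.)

Answer: 49

Derivation:
After op 1 fill(0,6,B) [49 cells changed]:
BBBBBBBBB
BBBBBBBBB
BBBBBBBBB
BBBBBBBBB
BBBBBBBBB
BBBBBBBBB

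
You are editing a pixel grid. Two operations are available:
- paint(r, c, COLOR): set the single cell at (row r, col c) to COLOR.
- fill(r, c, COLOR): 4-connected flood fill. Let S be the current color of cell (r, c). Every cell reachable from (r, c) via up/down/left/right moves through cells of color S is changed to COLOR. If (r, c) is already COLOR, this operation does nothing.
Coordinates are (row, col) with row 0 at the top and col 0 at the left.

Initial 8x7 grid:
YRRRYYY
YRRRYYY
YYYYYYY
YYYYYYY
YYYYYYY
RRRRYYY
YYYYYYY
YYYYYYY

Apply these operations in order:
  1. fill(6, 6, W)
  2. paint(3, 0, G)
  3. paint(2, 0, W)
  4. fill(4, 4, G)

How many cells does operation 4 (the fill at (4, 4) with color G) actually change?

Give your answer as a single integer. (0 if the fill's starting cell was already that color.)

Answer: 45

Derivation:
After op 1 fill(6,6,W) [46 cells changed]:
WRRRWWW
WRRRWWW
WWWWWWW
WWWWWWW
WWWWWWW
RRRRWWW
WWWWWWW
WWWWWWW
After op 2 paint(3,0,G):
WRRRWWW
WRRRWWW
WWWWWWW
GWWWWWW
WWWWWWW
RRRRWWW
WWWWWWW
WWWWWWW
After op 3 paint(2,0,W):
WRRRWWW
WRRRWWW
WWWWWWW
GWWWWWW
WWWWWWW
RRRRWWW
WWWWWWW
WWWWWWW
After op 4 fill(4,4,G) [45 cells changed]:
GRRRGGG
GRRRGGG
GGGGGGG
GGGGGGG
GGGGGGG
RRRRGGG
GGGGGGG
GGGGGGG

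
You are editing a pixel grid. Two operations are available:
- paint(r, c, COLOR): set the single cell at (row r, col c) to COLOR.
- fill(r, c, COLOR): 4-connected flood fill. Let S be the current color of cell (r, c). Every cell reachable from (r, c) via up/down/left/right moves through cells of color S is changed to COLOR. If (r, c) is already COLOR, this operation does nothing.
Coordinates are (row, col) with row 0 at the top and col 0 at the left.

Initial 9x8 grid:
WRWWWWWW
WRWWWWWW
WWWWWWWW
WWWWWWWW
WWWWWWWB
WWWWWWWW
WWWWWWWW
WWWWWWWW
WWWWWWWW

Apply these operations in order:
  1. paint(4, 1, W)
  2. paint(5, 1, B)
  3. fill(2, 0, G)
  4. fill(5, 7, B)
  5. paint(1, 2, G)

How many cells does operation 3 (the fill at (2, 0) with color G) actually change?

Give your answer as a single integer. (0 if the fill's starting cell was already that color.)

Answer: 68

Derivation:
After op 1 paint(4,1,W):
WRWWWWWW
WRWWWWWW
WWWWWWWW
WWWWWWWW
WWWWWWWB
WWWWWWWW
WWWWWWWW
WWWWWWWW
WWWWWWWW
After op 2 paint(5,1,B):
WRWWWWWW
WRWWWWWW
WWWWWWWW
WWWWWWWW
WWWWWWWB
WBWWWWWW
WWWWWWWW
WWWWWWWW
WWWWWWWW
After op 3 fill(2,0,G) [68 cells changed]:
GRGGGGGG
GRGGGGGG
GGGGGGGG
GGGGGGGG
GGGGGGGB
GBGGGGGG
GGGGGGGG
GGGGGGGG
GGGGGGGG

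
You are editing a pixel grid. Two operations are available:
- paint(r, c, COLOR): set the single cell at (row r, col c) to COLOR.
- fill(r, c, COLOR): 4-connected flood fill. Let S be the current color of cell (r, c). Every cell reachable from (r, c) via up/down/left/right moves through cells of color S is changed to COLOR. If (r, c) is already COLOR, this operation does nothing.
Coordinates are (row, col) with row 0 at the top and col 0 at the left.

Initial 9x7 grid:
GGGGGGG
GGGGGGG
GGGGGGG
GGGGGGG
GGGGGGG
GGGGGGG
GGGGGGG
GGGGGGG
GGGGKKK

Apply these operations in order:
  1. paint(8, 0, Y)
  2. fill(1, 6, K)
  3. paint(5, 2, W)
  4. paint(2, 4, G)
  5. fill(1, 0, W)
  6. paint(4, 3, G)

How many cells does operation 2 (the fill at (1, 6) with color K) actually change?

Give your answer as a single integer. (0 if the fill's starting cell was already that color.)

After op 1 paint(8,0,Y):
GGGGGGG
GGGGGGG
GGGGGGG
GGGGGGG
GGGGGGG
GGGGGGG
GGGGGGG
GGGGGGG
YGGGKKK
After op 2 fill(1,6,K) [59 cells changed]:
KKKKKKK
KKKKKKK
KKKKKKK
KKKKKKK
KKKKKKK
KKKKKKK
KKKKKKK
KKKKKKK
YKKKKKK

Answer: 59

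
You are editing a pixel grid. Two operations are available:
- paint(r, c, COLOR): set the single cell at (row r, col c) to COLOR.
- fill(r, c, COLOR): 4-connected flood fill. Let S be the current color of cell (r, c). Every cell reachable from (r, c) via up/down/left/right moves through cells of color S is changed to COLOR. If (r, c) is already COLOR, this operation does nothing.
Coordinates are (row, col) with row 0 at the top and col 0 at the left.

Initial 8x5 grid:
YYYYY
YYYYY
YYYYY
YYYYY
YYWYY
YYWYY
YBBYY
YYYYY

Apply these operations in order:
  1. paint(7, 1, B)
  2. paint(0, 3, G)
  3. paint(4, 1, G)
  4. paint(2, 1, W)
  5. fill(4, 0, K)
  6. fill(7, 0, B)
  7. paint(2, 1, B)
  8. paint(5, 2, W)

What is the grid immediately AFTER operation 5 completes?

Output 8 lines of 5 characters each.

Answer: KKKGK
KKKKK
KWKKK
KKKKK
KGWKK
KKWKK
KBBKK
KBKKK

Derivation:
After op 1 paint(7,1,B):
YYYYY
YYYYY
YYYYY
YYYYY
YYWYY
YYWYY
YBBYY
YBYYY
After op 2 paint(0,3,G):
YYYGY
YYYYY
YYYYY
YYYYY
YYWYY
YYWYY
YBBYY
YBYYY
After op 3 paint(4,1,G):
YYYGY
YYYYY
YYYYY
YYYYY
YGWYY
YYWYY
YBBYY
YBYYY
After op 4 paint(2,1,W):
YYYGY
YYYYY
YWYYY
YYYYY
YGWYY
YYWYY
YBBYY
YBYYY
After op 5 fill(4,0,K) [32 cells changed]:
KKKGK
KKKKK
KWKKK
KKKKK
KGWKK
KKWKK
KBBKK
KBKKK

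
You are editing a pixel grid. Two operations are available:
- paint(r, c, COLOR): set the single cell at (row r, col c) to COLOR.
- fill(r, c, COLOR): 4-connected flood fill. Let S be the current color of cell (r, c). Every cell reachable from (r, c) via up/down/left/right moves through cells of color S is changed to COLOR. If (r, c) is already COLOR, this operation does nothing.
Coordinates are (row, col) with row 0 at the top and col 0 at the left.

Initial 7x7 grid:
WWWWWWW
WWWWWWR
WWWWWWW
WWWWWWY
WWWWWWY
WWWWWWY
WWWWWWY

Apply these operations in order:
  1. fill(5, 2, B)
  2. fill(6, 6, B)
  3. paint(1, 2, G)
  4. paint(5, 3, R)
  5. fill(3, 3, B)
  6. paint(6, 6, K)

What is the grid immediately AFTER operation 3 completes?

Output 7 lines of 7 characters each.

After op 1 fill(5,2,B) [44 cells changed]:
BBBBBBB
BBBBBBR
BBBBBBB
BBBBBBY
BBBBBBY
BBBBBBY
BBBBBBY
After op 2 fill(6,6,B) [4 cells changed]:
BBBBBBB
BBBBBBR
BBBBBBB
BBBBBBB
BBBBBBB
BBBBBBB
BBBBBBB
After op 3 paint(1,2,G):
BBBBBBB
BBGBBBR
BBBBBBB
BBBBBBB
BBBBBBB
BBBBBBB
BBBBBBB

Answer: BBBBBBB
BBGBBBR
BBBBBBB
BBBBBBB
BBBBBBB
BBBBBBB
BBBBBBB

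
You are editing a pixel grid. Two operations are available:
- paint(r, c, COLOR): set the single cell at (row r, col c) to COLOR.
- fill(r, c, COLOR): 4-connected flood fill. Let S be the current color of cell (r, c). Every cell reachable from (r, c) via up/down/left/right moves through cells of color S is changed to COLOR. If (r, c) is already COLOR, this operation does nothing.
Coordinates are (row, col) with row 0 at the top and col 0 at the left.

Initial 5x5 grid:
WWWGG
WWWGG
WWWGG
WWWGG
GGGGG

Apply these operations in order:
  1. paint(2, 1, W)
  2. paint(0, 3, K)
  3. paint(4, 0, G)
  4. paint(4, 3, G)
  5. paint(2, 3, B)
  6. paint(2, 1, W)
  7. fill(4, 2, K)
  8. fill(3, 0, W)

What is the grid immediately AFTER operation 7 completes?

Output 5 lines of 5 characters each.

After op 1 paint(2,1,W):
WWWGG
WWWGG
WWWGG
WWWGG
GGGGG
After op 2 paint(0,3,K):
WWWKG
WWWGG
WWWGG
WWWGG
GGGGG
After op 3 paint(4,0,G):
WWWKG
WWWGG
WWWGG
WWWGG
GGGGG
After op 4 paint(4,3,G):
WWWKG
WWWGG
WWWGG
WWWGG
GGGGG
After op 5 paint(2,3,B):
WWWKG
WWWGG
WWWBG
WWWGG
GGGGG
After op 6 paint(2,1,W):
WWWKG
WWWGG
WWWBG
WWWGG
GGGGG
After op 7 fill(4,2,K) [11 cells changed]:
WWWKK
WWWKK
WWWBK
WWWKK
KKKKK

Answer: WWWKK
WWWKK
WWWBK
WWWKK
KKKKK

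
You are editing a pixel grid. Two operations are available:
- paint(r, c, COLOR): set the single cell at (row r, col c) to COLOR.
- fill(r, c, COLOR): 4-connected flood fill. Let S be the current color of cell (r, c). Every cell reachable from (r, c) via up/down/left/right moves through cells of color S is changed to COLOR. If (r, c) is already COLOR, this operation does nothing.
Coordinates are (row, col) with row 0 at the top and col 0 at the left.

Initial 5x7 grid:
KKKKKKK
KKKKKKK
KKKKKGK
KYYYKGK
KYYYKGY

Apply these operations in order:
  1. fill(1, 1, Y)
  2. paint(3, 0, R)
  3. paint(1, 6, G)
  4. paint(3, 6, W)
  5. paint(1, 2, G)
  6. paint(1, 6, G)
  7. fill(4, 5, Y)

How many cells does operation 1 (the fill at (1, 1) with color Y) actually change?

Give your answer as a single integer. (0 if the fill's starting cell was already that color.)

Answer: 25

Derivation:
After op 1 fill(1,1,Y) [25 cells changed]:
YYYYYYY
YYYYYYY
YYYYYGY
YYYYYGY
YYYYYGY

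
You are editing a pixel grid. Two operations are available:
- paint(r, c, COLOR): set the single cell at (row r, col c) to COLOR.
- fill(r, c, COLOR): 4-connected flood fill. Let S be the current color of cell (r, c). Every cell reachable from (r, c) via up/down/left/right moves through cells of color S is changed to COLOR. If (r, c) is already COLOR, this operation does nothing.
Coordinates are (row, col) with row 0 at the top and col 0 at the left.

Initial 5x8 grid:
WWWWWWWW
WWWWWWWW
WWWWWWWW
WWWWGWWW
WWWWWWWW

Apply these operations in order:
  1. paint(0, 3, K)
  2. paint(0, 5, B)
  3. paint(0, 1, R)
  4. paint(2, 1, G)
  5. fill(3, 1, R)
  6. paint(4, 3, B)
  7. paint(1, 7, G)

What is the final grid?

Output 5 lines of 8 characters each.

Answer: RRRKRBRR
RRRRRRRG
RGRRRRRR
RRRRGRRR
RRRBRRRR

Derivation:
After op 1 paint(0,3,K):
WWWKWWWW
WWWWWWWW
WWWWWWWW
WWWWGWWW
WWWWWWWW
After op 2 paint(0,5,B):
WWWKWBWW
WWWWWWWW
WWWWWWWW
WWWWGWWW
WWWWWWWW
After op 3 paint(0,1,R):
WRWKWBWW
WWWWWWWW
WWWWWWWW
WWWWGWWW
WWWWWWWW
After op 4 paint(2,1,G):
WRWKWBWW
WWWWWWWW
WGWWWWWW
WWWWGWWW
WWWWWWWW
After op 5 fill(3,1,R) [35 cells changed]:
RRRKRBRR
RRRRRRRR
RGRRRRRR
RRRRGRRR
RRRRRRRR
After op 6 paint(4,3,B):
RRRKRBRR
RRRRRRRR
RGRRRRRR
RRRRGRRR
RRRBRRRR
After op 7 paint(1,7,G):
RRRKRBRR
RRRRRRRG
RGRRRRRR
RRRRGRRR
RRRBRRRR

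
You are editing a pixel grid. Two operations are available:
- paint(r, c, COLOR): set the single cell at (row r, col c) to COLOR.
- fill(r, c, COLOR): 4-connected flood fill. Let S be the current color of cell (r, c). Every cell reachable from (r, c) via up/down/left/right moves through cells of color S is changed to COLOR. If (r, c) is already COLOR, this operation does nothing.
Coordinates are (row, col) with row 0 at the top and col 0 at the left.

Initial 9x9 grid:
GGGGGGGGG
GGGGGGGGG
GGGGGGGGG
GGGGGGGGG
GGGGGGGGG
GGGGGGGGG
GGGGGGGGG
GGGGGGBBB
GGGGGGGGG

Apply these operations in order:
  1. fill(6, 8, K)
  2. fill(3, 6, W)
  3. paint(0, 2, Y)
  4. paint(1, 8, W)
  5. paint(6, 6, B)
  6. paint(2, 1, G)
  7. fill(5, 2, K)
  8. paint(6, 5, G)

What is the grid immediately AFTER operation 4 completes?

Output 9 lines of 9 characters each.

Answer: WWYWWWWWW
WWWWWWWWW
WWWWWWWWW
WWWWWWWWW
WWWWWWWWW
WWWWWWWWW
WWWWWWWWW
WWWWWWBBB
WWWWWWWWW

Derivation:
After op 1 fill(6,8,K) [78 cells changed]:
KKKKKKKKK
KKKKKKKKK
KKKKKKKKK
KKKKKKKKK
KKKKKKKKK
KKKKKKKKK
KKKKKKKKK
KKKKKKBBB
KKKKKKKKK
After op 2 fill(3,6,W) [78 cells changed]:
WWWWWWWWW
WWWWWWWWW
WWWWWWWWW
WWWWWWWWW
WWWWWWWWW
WWWWWWWWW
WWWWWWWWW
WWWWWWBBB
WWWWWWWWW
After op 3 paint(0,2,Y):
WWYWWWWWW
WWWWWWWWW
WWWWWWWWW
WWWWWWWWW
WWWWWWWWW
WWWWWWWWW
WWWWWWWWW
WWWWWWBBB
WWWWWWWWW
After op 4 paint(1,8,W):
WWYWWWWWW
WWWWWWWWW
WWWWWWWWW
WWWWWWWWW
WWWWWWWWW
WWWWWWWWW
WWWWWWWWW
WWWWWWBBB
WWWWWWWWW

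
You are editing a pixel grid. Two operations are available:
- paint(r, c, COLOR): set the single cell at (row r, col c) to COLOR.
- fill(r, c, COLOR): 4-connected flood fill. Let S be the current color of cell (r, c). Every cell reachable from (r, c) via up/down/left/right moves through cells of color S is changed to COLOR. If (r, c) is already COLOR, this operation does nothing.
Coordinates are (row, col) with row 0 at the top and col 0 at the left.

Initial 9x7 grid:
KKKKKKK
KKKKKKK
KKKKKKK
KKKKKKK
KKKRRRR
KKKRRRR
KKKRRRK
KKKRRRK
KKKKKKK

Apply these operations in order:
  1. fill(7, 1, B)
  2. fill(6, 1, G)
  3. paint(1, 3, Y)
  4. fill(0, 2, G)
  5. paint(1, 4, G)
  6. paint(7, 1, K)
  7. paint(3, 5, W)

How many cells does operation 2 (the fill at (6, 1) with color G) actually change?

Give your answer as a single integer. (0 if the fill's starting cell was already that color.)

Answer: 49

Derivation:
After op 1 fill(7,1,B) [49 cells changed]:
BBBBBBB
BBBBBBB
BBBBBBB
BBBBBBB
BBBRRRR
BBBRRRR
BBBRRRB
BBBRRRB
BBBBBBB
After op 2 fill(6,1,G) [49 cells changed]:
GGGGGGG
GGGGGGG
GGGGGGG
GGGGGGG
GGGRRRR
GGGRRRR
GGGRRRG
GGGRRRG
GGGGGGG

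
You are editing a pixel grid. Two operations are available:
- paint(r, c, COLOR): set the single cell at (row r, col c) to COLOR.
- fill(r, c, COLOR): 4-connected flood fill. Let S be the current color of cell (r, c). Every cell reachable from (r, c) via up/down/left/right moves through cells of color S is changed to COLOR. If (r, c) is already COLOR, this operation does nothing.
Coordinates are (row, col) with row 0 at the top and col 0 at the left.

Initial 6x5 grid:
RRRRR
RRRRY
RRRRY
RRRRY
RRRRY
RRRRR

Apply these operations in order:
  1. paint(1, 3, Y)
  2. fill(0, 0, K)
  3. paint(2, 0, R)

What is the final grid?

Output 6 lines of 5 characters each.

After op 1 paint(1,3,Y):
RRRRR
RRRYY
RRRRY
RRRRY
RRRRY
RRRRR
After op 2 fill(0,0,K) [25 cells changed]:
KKKKK
KKKYY
KKKKY
KKKKY
KKKKY
KKKKK
After op 3 paint(2,0,R):
KKKKK
KKKYY
RKKKY
KKKKY
KKKKY
KKKKK

Answer: KKKKK
KKKYY
RKKKY
KKKKY
KKKKY
KKKKK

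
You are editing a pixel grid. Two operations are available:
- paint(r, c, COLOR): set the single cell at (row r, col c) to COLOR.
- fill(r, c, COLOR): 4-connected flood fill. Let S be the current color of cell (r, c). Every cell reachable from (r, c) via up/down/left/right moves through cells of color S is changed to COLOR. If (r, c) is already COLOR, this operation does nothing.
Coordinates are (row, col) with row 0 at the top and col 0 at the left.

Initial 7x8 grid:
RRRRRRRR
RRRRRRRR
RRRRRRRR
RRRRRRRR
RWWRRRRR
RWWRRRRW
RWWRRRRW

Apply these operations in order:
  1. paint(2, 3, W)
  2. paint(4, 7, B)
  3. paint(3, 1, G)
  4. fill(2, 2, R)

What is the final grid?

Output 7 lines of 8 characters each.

Answer: RRRRRRRR
RRRRRRRR
RRRWRRRR
RGRRRRRR
RWWRRRRB
RWWRRRRW
RWWRRRRW

Derivation:
After op 1 paint(2,3,W):
RRRRRRRR
RRRRRRRR
RRRWRRRR
RRRRRRRR
RWWRRRRR
RWWRRRRW
RWWRRRRW
After op 2 paint(4,7,B):
RRRRRRRR
RRRRRRRR
RRRWRRRR
RRRRRRRR
RWWRRRRB
RWWRRRRW
RWWRRRRW
After op 3 paint(3,1,G):
RRRRRRRR
RRRRRRRR
RRRWRRRR
RGRRRRRR
RWWRRRRB
RWWRRRRW
RWWRRRRW
After op 4 fill(2,2,R) [0 cells changed]:
RRRRRRRR
RRRRRRRR
RRRWRRRR
RGRRRRRR
RWWRRRRB
RWWRRRRW
RWWRRRRW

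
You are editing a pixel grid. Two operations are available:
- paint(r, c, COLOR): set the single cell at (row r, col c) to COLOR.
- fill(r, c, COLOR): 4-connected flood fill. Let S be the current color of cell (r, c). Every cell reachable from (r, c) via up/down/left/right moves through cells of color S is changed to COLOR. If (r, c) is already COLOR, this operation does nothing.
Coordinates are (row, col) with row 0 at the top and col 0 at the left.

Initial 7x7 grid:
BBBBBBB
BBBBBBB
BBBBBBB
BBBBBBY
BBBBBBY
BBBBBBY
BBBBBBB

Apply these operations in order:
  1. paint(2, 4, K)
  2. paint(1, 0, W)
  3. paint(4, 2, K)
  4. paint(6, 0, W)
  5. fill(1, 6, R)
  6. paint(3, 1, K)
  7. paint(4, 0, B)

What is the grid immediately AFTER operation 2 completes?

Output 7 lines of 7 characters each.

After op 1 paint(2,4,K):
BBBBBBB
BBBBBBB
BBBBKBB
BBBBBBY
BBBBBBY
BBBBBBY
BBBBBBB
After op 2 paint(1,0,W):
BBBBBBB
WBBBBBB
BBBBKBB
BBBBBBY
BBBBBBY
BBBBBBY
BBBBBBB

Answer: BBBBBBB
WBBBBBB
BBBBKBB
BBBBBBY
BBBBBBY
BBBBBBY
BBBBBBB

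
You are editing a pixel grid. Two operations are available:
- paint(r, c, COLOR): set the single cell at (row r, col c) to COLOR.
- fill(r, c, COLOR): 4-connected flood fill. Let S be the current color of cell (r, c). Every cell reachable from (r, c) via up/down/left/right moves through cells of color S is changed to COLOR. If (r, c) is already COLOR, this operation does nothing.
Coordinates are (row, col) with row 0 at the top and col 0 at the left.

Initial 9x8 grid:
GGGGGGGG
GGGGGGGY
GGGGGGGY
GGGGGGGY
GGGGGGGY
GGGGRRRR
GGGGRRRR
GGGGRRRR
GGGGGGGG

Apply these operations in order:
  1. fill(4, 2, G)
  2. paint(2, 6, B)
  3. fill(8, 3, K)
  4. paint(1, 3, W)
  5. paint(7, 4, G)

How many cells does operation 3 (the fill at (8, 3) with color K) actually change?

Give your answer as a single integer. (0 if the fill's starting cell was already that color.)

After op 1 fill(4,2,G) [0 cells changed]:
GGGGGGGG
GGGGGGGY
GGGGGGGY
GGGGGGGY
GGGGGGGY
GGGGRRRR
GGGGRRRR
GGGGRRRR
GGGGGGGG
After op 2 paint(2,6,B):
GGGGGGGG
GGGGGGGY
GGGGGGBY
GGGGGGGY
GGGGGGGY
GGGGRRRR
GGGGRRRR
GGGGRRRR
GGGGGGGG
After op 3 fill(8,3,K) [55 cells changed]:
KKKKKKKK
KKKKKKKY
KKKKKKBY
KKKKKKKY
KKKKKKKY
KKKKRRRR
KKKKRRRR
KKKKRRRR
KKKKKKKK

Answer: 55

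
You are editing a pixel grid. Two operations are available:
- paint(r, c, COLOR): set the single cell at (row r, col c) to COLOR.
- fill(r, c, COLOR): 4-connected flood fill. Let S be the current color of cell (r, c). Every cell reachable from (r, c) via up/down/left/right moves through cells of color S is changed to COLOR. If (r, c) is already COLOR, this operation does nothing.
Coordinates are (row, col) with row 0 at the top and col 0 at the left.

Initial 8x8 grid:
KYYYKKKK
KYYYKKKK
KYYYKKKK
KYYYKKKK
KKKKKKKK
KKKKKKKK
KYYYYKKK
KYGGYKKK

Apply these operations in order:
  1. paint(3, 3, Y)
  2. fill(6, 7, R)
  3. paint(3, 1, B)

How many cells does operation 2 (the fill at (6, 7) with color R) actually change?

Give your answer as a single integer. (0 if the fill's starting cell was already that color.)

Answer: 44

Derivation:
After op 1 paint(3,3,Y):
KYYYKKKK
KYYYKKKK
KYYYKKKK
KYYYKKKK
KKKKKKKK
KKKKKKKK
KYYYYKKK
KYGGYKKK
After op 2 fill(6,7,R) [44 cells changed]:
RYYYRRRR
RYYYRRRR
RYYYRRRR
RYYYRRRR
RRRRRRRR
RRRRRRRR
RYYYYRRR
RYGGYRRR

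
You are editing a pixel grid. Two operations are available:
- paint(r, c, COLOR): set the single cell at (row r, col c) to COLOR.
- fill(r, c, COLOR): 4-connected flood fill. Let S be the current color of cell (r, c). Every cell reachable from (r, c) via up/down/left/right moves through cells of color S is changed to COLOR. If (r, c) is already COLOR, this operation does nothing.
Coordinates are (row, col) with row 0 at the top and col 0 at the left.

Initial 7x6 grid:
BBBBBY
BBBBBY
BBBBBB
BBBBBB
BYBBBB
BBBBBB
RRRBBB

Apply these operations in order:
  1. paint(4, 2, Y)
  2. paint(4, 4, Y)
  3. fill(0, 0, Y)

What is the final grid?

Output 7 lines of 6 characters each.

After op 1 paint(4,2,Y):
BBBBBY
BBBBBY
BBBBBB
BBBBBB
BYYBBB
BBBBBB
RRRBBB
After op 2 paint(4,4,Y):
BBBBBY
BBBBBY
BBBBBB
BBBBBB
BYYBYB
BBBBBB
RRRBBB
After op 3 fill(0,0,Y) [34 cells changed]:
YYYYYY
YYYYYY
YYYYYY
YYYYYY
YYYYYY
YYYYYY
RRRYYY

Answer: YYYYYY
YYYYYY
YYYYYY
YYYYYY
YYYYYY
YYYYYY
RRRYYY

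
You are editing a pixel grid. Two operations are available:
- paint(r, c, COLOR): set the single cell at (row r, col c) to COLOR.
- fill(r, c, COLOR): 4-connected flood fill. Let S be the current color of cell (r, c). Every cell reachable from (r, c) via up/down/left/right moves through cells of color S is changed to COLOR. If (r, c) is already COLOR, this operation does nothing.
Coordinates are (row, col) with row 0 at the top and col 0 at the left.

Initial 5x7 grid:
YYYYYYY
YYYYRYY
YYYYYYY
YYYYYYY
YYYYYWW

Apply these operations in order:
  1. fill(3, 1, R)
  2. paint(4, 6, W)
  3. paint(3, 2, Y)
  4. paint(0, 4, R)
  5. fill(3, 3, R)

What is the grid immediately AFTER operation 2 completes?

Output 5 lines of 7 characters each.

After op 1 fill(3,1,R) [32 cells changed]:
RRRRRRR
RRRRRRR
RRRRRRR
RRRRRRR
RRRRRWW
After op 2 paint(4,6,W):
RRRRRRR
RRRRRRR
RRRRRRR
RRRRRRR
RRRRRWW

Answer: RRRRRRR
RRRRRRR
RRRRRRR
RRRRRRR
RRRRRWW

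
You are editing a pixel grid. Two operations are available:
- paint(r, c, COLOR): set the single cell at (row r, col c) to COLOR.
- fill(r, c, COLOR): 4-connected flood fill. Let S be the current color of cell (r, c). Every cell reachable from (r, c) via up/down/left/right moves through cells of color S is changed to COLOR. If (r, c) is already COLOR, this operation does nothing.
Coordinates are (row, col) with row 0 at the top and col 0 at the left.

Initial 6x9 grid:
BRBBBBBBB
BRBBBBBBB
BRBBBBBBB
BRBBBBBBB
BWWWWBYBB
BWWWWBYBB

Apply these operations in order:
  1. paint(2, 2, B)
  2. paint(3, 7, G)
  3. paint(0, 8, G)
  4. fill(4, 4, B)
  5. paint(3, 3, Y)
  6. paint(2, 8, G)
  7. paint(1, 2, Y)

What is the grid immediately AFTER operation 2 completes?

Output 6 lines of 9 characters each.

After op 1 paint(2,2,B):
BRBBBBBBB
BRBBBBBBB
BRBBBBBBB
BRBBBBBBB
BWWWWBYBB
BWWWWBYBB
After op 2 paint(3,7,G):
BRBBBBBBB
BRBBBBBBB
BRBBBBBBB
BRBBBBBGB
BWWWWBYBB
BWWWWBYBB

Answer: BRBBBBBBB
BRBBBBBBB
BRBBBBBBB
BRBBBBBGB
BWWWWBYBB
BWWWWBYBB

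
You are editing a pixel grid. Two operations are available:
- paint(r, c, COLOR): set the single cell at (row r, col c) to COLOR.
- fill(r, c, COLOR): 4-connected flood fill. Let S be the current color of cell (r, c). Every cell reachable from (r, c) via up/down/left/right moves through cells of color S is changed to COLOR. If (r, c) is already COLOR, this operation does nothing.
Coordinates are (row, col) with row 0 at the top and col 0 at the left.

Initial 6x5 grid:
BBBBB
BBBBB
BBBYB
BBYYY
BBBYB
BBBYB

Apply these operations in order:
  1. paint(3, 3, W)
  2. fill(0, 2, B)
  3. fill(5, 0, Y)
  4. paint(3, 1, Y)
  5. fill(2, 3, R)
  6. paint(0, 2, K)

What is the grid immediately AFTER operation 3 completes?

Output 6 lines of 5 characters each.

After op 1 paint(3,3,W):
BBBBB
BBBBB
BBBYB
BBYWY
BBBYB
BBBYB
After op 2 fill(0,2,B) [0 cells changed]:
BBBBB
BBBBB
BBBYB
BBYWY
BBBYB
BBBYB
After op 3 fill(5,0,Y) [22 cells changed]:
YYYYY
YYYYY
YYYYY
YYYWY
YYYYB
YYYYB

Answer: YYYYY
YYYYY
YYYYY
YYYWY
YYYYB
YYYYB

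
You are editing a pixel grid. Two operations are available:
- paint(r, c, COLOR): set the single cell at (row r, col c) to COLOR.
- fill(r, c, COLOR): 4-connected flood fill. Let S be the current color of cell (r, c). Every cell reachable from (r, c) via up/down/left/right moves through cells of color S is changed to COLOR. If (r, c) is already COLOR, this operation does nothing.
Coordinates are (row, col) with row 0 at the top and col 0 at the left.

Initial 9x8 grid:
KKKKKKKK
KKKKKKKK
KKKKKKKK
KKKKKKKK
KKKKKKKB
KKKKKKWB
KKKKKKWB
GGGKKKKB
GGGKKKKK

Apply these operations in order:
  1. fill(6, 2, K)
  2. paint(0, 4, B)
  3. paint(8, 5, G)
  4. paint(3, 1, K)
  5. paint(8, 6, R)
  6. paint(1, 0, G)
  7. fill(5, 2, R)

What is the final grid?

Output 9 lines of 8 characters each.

After op 1 fill(6,2,K) [0 cells changed]:
KKKKKKKK
KKKKKKKK
KKKKKKKK
KKKKKKKK
KKKKKKKB
KKKKKKWB
KKKKKKWB
GGGKKKKB
GGGKKKKK
After op 2 paint(0,4,B):
KKKKBKKK
KKKKKKKK
KKKKKKKK
KKKKKKKK
KKKKKKKB
KKKKKKWB
KKKKKKWB
GGGKKKKB
GGGKKKKK
After op 3 paint(8,5,G):
KKKKBKKK
KKKKKKKK
KKKKKKKK
KKKKKKKK
KKKKKKKB
KKKKKKWB
KKKKKKWB
GGGKKKKB
GGGKKGKK
After op 4 paint(3,1,K):
KKKKBKKK
KKKKKKKK
KKKKKKKK
KKKKKKKK
KKKKKKKB
KKKKKKWB
KKKKKKWB
GGGKKKKB
GGGKKGKK
After op 5 paint(8,6,R):
KKKKBKKK
KKKKKKKK
KKKKKKKK
KKKKKKKK
KKKKKKKB
KKKKKKWB
KKKKKKWB
GGGKKKKB
GGGKKGRK
After op 6 paint(1,0,G):
KKKKBKKK
GKKKKKKK
KKKKKKKK
KKKKKKKK
KKKKKKKB
KKKKKKWB
KKKKKKWB
GGGKKKKB
GGGKKGRK
After op 7 fill(5,2,R) [55 cells changed]:
RRRRBRRR
GRRRRRRR
RRRRRRRR
RRRRRRRR
RRRRRRRB
RRRRRRWB
RRRRRRWB
GGGRRRRB
GGGRRGRK

Answer: RRRRBRRR
GRRRRRRR
RRRRRRRR
RRRRRRRR
RRRRRRRB
RRRRRRWB
RRRRRRWB
GGGRRRRB
GGGRRGRK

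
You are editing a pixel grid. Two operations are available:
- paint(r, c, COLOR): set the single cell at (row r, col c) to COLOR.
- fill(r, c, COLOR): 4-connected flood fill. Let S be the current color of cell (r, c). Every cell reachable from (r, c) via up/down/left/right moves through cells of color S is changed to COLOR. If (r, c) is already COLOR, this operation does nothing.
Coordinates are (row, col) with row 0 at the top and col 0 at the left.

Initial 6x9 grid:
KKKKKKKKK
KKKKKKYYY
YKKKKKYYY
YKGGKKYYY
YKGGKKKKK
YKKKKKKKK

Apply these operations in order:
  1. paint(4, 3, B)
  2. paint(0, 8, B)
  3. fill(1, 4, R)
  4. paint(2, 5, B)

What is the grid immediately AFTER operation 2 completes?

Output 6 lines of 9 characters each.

After op 1 paint(4,3,B):
KKKKKKKKK
KKKKKKYYY
YKKKKKYYY
YKGGKKYYY
YKGBKKKKK
YKKKKKKKK
After op 2 paint(0,8,B):
KKKKKKKKB
KKKKKKYYY
YKKKKKYYY
YKGGKKYYY
YKGBKKKKK
YKKKKKKKK

Answer: KKKKKKKKB
KKKKKKYYY
YKKKKKYYY
YKGGKKYYY
YKGBKKKKK
YKKKKKKKK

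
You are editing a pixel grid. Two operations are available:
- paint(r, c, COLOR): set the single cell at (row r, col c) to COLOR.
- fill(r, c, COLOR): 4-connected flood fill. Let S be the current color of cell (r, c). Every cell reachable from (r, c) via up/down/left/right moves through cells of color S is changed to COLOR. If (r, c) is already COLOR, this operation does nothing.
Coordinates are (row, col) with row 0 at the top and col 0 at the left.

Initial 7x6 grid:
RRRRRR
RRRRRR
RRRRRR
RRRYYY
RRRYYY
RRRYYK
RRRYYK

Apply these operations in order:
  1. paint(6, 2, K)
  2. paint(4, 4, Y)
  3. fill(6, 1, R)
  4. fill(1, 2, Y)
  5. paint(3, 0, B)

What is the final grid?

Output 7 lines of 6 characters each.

Answer: YYYYYY
YYYYYY
YYYYYY
BYYYYY
YYYYYY
YYYYYK
YYKYYK

Derivation:
After op 1 paint(6,2,K):
RRRRRR
RRRRRR
RRRRRR
RRRYYY
RRRYYY
RRRYYK
RRKYYK
After op 2 paint(4,4,Y):
RRRRRR
RRRRRR
RRRRRR
RRRYYY
RRRYYY
RRRYYK
RRKYYK
After op 3 fill(6,1,R) [0 cells changed]:
RRRRRR
RRRRRR
RRRRRR
RRRYYY
RRRYYY
RRRYYK
RRKYYK
After op 4 fill(1,2,Y) [29 cells changed]:
YYYYYY
YYYYYY
YYYYYY
YYYYYY
YYYYYY
YYYYYK
YYKYYK
After op 5 paint(3,0,B):
YYYYYY
YYYYYY
YYYYYY
BYYYYY
YYYYYY
YYYYYK
YYKYYK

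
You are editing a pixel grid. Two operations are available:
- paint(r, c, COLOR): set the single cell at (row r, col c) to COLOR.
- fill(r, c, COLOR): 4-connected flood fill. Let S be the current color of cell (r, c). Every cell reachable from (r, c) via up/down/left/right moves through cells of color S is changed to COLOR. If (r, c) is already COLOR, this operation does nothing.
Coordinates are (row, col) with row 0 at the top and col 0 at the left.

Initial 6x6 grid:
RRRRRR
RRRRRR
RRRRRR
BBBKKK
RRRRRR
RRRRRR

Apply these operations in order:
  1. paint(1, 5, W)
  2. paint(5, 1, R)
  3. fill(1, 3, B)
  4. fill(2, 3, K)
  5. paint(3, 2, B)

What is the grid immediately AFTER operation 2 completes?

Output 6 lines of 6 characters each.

After op 1 paint(1,5,W):
RRRRRR
RRRRRW
RRRRRR
BBBKKK
RRRRRR
RRRRRR
After op 2 paint(5,1,R):
RRRRRR
RRRRRW
RRRRRR
BBBKKK
RRRRRR
RRRRRR

Answer: RRRRRR
RRRRRW
RRRRRR
BBBKKK
RRRRRR
RRRRRR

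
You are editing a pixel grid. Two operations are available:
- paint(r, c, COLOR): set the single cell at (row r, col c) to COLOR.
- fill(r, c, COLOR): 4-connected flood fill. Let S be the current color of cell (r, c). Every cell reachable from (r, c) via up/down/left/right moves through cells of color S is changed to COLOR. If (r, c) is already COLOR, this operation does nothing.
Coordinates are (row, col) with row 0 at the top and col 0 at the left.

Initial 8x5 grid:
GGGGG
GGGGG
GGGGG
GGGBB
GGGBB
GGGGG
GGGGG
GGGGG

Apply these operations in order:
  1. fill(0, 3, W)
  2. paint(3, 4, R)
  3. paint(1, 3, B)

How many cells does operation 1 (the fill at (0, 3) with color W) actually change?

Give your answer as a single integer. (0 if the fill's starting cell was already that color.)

Answer: 36

Derivation:
After op 1 fill(0,3,W) [36 cells changed]:
WWWWW
WWWWW
WWWWW
WWWBB
WWWBB
WWWWW
WWWWW
WWWWW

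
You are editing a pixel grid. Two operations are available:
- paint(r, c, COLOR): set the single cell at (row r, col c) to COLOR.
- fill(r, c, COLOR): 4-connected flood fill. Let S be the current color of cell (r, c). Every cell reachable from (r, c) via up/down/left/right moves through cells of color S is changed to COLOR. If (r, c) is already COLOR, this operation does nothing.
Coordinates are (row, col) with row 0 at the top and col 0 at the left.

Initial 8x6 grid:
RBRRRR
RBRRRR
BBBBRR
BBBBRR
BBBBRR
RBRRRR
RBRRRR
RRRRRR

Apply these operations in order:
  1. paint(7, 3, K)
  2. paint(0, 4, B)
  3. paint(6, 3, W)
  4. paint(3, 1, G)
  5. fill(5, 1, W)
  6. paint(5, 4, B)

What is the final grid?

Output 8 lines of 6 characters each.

After op 1 paint(7,3,K):
RBRRRR
RBRRRR
BBBBRR
BBBBRR
BBBBRR
RBRRRR
RBRRRR
RRRKRR
After op 2 paint(0,4,B):
RBRRBR
RBRRRR
BBBBRR
BBBBRR
BBBBRR
RBRRRR
RBRRRR
RRRKRR
After op 3 paint(6,3,W):
RBRRBR
RBRRRR
BBBBRR
BBBBRR
BBBBRR
RBRRRR
RBRWRR
RRRKRR
After op 4 paint(3,1,G):
RBRRBR
RBRRRR
BBBBRR
BGBBRR
BBBBRR
RBRRRR
RBRWRR
RRRKRR
After op 5 fill(5,1,W) [15 cells changed]:
RWRRBR
RWRRRR
WWWWRR
WGWWRR
WWWWRR
RWRRRR
RWRWRR
RRRKRR
After op 6 paint(5,4,B):
RWRRBR
RWRRRR
WWWWRR
WGWWRR
WWWWRR
RWRRBR
RWRWRR
RRRKRR

Answer: RWRRBR
RWRRRR
WWWWRR
WGWWRR
WWWWRR
RWRRBR
RWRWRR
RRRKRR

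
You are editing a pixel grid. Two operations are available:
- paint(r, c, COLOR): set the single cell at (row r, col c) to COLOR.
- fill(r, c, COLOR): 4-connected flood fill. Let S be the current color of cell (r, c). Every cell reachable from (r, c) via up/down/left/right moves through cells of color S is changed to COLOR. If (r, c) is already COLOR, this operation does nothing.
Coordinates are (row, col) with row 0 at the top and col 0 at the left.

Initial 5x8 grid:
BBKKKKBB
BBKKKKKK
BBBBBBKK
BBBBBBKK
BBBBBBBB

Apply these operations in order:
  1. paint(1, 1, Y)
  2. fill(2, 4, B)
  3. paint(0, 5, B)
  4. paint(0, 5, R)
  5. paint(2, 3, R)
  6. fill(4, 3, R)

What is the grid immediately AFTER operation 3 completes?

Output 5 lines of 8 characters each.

Answer: BBKKKBBB
BYKKKKKK
BBBBBBKK
BBBBBBKK
BBBBBBBB

Derivation:
After op 1 paint(1,1,Y):
BBKKKKBB
BYKKKKKK
BBBBBBKK
BBBBBBKK
BBBBBBBB
After op 2 fill(2,4,B) [0 cells changed]:
BBKKKKBB
BYKKKKKK
BBBBBBKK
BBBBBBKK
BBBBBBBB
After op 3 paint(0,5,B):
BBKKKBBB
BYKKKKKK
BBBBBBKK
BBBBBBKK
BBBBBBBB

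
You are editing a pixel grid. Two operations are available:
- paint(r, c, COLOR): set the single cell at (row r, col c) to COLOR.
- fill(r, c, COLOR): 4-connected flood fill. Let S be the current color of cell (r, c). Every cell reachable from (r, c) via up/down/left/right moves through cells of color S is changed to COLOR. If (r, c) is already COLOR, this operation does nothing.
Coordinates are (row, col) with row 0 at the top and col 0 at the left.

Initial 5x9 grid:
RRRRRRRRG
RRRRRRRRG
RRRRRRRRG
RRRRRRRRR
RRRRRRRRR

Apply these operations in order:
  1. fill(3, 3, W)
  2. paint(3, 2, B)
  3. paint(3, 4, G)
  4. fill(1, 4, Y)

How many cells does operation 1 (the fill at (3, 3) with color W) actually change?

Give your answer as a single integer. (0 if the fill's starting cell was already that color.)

Answer: 42

Derivation:
After op 1 fill(3,3,W) [42 cells changed]:
WWWWWWWWG
WWWWWWWWG
WWWWWWWWG
WWWWWWWWW
WWWWWWWWW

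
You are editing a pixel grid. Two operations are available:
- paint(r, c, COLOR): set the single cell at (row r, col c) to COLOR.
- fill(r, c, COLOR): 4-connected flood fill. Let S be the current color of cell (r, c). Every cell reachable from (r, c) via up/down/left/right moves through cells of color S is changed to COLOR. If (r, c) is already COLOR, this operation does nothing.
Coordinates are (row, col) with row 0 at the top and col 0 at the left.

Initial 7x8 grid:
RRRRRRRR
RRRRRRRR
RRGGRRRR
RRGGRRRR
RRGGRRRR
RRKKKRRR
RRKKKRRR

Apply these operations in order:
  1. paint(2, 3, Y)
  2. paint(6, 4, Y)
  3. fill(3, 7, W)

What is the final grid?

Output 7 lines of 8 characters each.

Answer: WWWWWWWW
WWWWWWWW
WWGYWWWW
WWGGWWWW
WWGGWWWW
WWKKKWWW
WWKKYWWW

Derivation:
After op 1 paint(2,3,Y):
RRRRRRRR
RRRRRRRR
RRGYRRRR
RRGGRRRR
RRGGRRRR
RRKKKRRR
RRKKKRRR
After op 2 paint(6,4,Y):
RRRRRRRR
RRRRRRRR
RRGYRRRR
RRGGRRRR
RRGGRRRR
RRKKKRRR
RRKKYRRR
After op 3 fill(3,7,W) [44 cells changed]:
WWWWWWWW
WWWWWWWW
WWGYWWWW
WWGGWWWW
WWGGWWWW
WWKKKWWW
WWKKYWWW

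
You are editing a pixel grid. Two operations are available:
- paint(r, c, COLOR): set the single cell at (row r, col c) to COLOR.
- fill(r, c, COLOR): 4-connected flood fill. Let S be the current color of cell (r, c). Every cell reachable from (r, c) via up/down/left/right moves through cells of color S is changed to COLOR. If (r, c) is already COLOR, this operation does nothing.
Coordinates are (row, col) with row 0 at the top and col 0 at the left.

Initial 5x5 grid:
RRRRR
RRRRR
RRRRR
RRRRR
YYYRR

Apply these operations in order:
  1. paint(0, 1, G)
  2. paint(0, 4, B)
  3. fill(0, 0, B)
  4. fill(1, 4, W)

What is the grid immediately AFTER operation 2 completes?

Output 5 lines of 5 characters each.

Answer: RGRRB
RRRRR
RRRRR
RRRRR
YYYRR

Derivation:
After op 1 paint(0,1,G):
RGRRR
RRRRR
RRRRR
RRRRR
YYYRR
After op 2 paint(0,4,B):
RGRRB
RRRRR
RRRRR
RRRRR
YYYRR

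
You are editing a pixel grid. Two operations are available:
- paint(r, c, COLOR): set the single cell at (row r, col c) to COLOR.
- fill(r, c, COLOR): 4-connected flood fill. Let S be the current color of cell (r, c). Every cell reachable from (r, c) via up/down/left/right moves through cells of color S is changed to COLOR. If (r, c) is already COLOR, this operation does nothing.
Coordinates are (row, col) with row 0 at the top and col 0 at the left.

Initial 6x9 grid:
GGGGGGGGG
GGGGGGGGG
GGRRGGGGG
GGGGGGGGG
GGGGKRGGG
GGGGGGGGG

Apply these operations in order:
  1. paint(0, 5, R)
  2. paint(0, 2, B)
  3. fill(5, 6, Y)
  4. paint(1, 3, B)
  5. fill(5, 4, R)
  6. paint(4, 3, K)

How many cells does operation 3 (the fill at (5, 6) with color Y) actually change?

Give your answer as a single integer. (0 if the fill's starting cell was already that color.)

Answer: 48

Derivation:
After op 1 paint(0,5,R):
GGGGGRGGG
GGGGGGGGG
GGRRGGGGG
GGGGGGGGG
GGGGKRGGG
GGGGGGGGG
After op 2 paint(0,2,B):
GGBGGRGGG
GGGGGGGGG
GGRRGGGGG
GGGGGGGGG
GGGGKRGGG
GGGGGGGGG
After op 3 fill(5,6,Y) [48 cells changed]:
YYBYYRYYY
YYYYYYYYY
YYRRYYYYY
YYYYYYYYY
YYYYKRYYY
YYYYYYYYY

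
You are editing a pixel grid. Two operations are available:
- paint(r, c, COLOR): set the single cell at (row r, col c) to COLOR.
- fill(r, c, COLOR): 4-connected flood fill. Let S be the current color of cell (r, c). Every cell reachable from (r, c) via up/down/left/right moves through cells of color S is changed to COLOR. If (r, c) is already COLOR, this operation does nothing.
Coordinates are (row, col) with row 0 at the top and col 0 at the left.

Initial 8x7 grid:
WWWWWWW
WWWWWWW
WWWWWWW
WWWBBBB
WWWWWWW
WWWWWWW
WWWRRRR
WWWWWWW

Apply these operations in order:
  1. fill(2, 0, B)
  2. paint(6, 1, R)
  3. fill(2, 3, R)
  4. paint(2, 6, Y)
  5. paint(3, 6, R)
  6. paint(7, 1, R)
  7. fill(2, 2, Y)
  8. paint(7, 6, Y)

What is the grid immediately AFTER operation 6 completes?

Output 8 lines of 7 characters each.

After op 1 fill(2,0,B) [48 cells changed]:
BBBBBBB
BBBBBBB
BBBBBBB
BBBBBBB
BBBBBBB
BBBBBBB
BBBRRRR
BBBBBBB
After op 2 paint(6,1,R):
BBBBBBB
BBBBBBB
BBBBBBB
BBBBBBB
BBBBBBB
BBBBBBB
BRBRRRR
BBBBBBB
After op 3 fill(2,3,R) [51 cells changed]:
RRRRRRR
RRRRRRR
RRRRRRR
RRRRRRR
RRRRRRR
RRRRRRR
RRRRRRR
RRRRRRR
After op 4 paint(2,6,Y):
RRRRRRR
RRRRRRR
RRRRRRY
RRRRRRR
RRRRRRR
RRRRRRR
RRRRRRR
RRRRRRR
After op 5 paint(3,6,R):
RRRRRRR
RRRRRRR
RRRRRRY
RRRRRRR
RRRRRRR
RRRRRRR
RRRRRRR
RRRRRRR
After op 6 paint(7,1,R):
RRRRRRR
RRRRRRR
RRRRRRY
RRRRRRR
RRRRRRR
RRRRRRR
RRRRRRR
RRRRRRR

Answer: RRRRRRR
RRRRRRR
RRRRRRY
RRRRRRR
RRRRRRR
RRRRRRR
RRRRRRR
RRRRRRR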